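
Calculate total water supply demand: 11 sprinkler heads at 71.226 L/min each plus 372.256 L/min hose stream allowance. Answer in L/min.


Sprinkler demand = 11 * 71.226 = 783.486 L/min
Total = 783.486 + 372.256 = 1155.742 L/min

1155.742 L/min


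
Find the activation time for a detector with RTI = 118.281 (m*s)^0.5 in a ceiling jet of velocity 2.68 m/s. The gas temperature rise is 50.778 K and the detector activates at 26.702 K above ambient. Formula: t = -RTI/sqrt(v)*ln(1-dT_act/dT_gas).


dT_act/dT_gas = 0.52586
ln(1 - 0.52586) = -0.74625
t = -118.281 / sqrt(2.68) * -0.74625 = 53.918 s

53.918 s


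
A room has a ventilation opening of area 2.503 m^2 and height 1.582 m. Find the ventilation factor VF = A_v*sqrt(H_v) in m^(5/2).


sqrt(H_v) = 1.2578
VF = 2.503 * 1.2578 = 3.1482 m^(5/2)

3.1482 m^(5/2)


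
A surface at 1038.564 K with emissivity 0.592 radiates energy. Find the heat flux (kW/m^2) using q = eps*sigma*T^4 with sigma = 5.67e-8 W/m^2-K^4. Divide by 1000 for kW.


T^4 = 1.1634e+12
q = 0.592 * 5.67e-8 * 1.1634e+12 / 1000 = 39.052 kW/m^2

39.052 kW/m^2


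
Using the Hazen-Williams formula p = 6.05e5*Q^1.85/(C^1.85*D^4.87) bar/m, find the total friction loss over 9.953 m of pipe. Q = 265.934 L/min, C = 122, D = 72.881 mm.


Q^1.85 = 30608
C^1.85 = 7240.5
D^4.87 = 1.1774e+09
p/m = 0.0021721 bar/m
p_total = 0.0021721 * 9.953 = 0.021619 bar

0.021619 bar


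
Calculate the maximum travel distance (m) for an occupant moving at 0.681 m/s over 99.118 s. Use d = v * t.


d = 0.681 * 99.118 = 67.499 m

67.499 m


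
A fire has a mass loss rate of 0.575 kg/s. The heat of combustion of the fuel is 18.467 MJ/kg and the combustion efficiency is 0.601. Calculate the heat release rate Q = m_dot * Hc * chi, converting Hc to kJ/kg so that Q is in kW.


Hc = 18.467 MJ/kg = 18.467 * 1000 kJ/kg = 18467 kJ/kg
Q = 0.575 kg/s * 18467 kJ/kg * 0.601 = 6381.7 kW

6381.7 kW


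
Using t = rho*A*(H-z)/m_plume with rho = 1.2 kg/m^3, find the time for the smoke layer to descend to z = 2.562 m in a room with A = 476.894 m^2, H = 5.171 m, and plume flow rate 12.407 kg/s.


H - z = 2.609 m
t = 1.2 * 476.894 * 2.609 / 12.407 = 120.34 s

120.34 s


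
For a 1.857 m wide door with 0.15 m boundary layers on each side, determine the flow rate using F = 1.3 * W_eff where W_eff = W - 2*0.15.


W_eff = 1.857 - 0.30 = 1.557 m
F = 1.3 * 1.557 = 2.0241 persons/s

2.0241 persons/s


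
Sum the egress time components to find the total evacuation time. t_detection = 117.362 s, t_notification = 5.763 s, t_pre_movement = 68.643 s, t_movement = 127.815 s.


Total = 117.362 + 5.763 + 68.643 + 127.815 = 319.583 s

319.583 s


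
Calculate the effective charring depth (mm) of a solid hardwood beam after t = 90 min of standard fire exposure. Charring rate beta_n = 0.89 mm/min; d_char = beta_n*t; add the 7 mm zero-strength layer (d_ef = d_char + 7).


d_char = 0.89 * 90 = 80.1 mm
d_ef = 80.1 + 1.0*7 = 87.1 mm

87.1 mm


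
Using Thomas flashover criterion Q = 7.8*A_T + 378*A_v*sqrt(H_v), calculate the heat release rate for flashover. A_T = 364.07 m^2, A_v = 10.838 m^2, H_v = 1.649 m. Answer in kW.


7.8*A_T = 2839.746
sqrt(H_v) = 1.2841
378*A_v*sqrt(H_v) = 5260.8
Q = 2839.746 + 5260.8 = 8100.5 kW

8100.5 kW


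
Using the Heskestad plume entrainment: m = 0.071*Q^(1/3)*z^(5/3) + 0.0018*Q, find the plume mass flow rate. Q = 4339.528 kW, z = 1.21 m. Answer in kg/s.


Q^(1/3) = 16.311
z^(5/3) = 1.3740
First term = 0.071 * 16.311 * 1.3740 = 1.5912
Second term = 0.0018 * 4339.528 = 7.8112
m = 9.4023 kg/s

9.4023 kg/s


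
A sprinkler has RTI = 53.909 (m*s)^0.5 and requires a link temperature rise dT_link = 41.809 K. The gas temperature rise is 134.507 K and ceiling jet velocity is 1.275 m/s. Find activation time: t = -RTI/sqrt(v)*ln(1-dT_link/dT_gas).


dT_link/dT_gas = 0.31083
ln(1 - 0.31083) = -0.37227
t = -53.909 / sqrt(1.275) * -0.37227 = 17.773 s

17.773 s


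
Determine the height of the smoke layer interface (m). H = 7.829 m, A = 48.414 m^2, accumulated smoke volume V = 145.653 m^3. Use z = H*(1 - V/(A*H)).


V/(A*H) = 0.38428
1 - 0.38428 = 0.61572
z = 7.829 * 0.61572 = 4.8205 m

4.8205 m


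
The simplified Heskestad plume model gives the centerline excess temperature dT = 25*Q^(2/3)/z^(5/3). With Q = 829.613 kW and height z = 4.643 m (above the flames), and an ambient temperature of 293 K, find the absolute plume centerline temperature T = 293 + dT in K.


Q^(2/3) = 88.291
z^(5/3) = 12.922
dT = 25 * 88.291 / 12.922 = 170.81 K
T = 293 + 170.81 = 463.81 K

463.81 K


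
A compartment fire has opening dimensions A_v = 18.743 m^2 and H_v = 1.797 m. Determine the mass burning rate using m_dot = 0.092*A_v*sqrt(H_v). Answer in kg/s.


sqrt(H_v) = 1.3405
m_dot = 0.092 * 18.743 * 1.3405 = 2.3115 kg/s

2.3115 kg/s


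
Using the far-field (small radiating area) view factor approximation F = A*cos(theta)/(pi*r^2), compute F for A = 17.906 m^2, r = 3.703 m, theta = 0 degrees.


cos(0 deg) = 1
pi*r^2 = 43.078
F = 17.906 * 1 / 43.078 = 0.41566

0.41566


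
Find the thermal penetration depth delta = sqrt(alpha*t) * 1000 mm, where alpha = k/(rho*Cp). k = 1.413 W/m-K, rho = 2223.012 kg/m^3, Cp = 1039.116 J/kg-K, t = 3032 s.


alpha = 1.413 / (2223.012 * 1039.116) = 6.1170e-07 m^2/s
alpha * t = 0.0018547
delta = sqrt(0.0018547) * 1000 = 43.066 mm

43.066 mm


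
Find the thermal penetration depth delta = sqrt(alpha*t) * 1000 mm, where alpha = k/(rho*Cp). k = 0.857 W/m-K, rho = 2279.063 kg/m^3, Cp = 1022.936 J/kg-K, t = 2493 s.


alpha = 0.857 / (2279.063 * 1022.936) = 3.6760e-07 m^2/s
alpha * t = 0.00091643
delta = sqrt(0.00091643) * 1000 = 30.273 mm

30.273 mm


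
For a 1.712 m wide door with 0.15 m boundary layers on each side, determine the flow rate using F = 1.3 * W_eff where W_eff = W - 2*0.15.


W_eff = 1.712 - 0.30 = 1.412 m
F = 1.3 * 1.412 = 1.8356 persons/s

1.8356 persons/s


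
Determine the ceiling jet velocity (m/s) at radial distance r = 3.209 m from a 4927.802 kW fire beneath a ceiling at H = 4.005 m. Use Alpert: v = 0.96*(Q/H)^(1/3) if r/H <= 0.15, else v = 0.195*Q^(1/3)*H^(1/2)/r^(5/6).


r/H = 3.209 / 4.005 = 0.80125
r/H > 0.15, so v = 0.195*Q^(1/3)*H^(1/2)/r^(5/6)
Q^(1/3) = 17.017
H^(1/2) = 2.0012
r^(5/6) = 2.6423
v = 0.195 * 17.017 * 2.0012 / 2.6423 = 2.5133 m/s

2.5133 m/s


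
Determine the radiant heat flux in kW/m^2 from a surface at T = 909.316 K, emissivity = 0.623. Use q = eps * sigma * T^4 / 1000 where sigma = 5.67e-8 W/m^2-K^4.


T^4 = 6.8369e+11
q = 0.623 * 5.67e-8 * 6.8369e+11 / 1000 = 24.151 kW/m^2

24.151 kW/m^2


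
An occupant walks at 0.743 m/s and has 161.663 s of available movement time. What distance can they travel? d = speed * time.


d = 0.743 * 161.663 = 120.12 m

120.12 m


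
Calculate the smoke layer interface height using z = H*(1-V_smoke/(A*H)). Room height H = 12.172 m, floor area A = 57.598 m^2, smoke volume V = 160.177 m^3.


V/(A*H) = 0.22847
1 - 0.22847 = 0.77153
z = 12.172 * 0.77153 = 9.3911 m

9.3911 m


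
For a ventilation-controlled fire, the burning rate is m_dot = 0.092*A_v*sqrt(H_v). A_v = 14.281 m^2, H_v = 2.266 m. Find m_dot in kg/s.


sqrt(H_v) = 1.5053
m_dot = 0.092 * 14.281 * 1.5053 = 1.9778 kg/s

1.9778 kg/s


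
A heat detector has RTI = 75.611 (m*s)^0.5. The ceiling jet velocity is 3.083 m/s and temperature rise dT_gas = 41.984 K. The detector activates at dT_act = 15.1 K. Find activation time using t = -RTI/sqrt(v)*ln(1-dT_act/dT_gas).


dT_act/dT_gas = 0.35966
ln(1 - 0.35966) = -0.44576
t = -75.611 / sqrt(3.083) * -0.44576 = 19.195 s

19.195 s


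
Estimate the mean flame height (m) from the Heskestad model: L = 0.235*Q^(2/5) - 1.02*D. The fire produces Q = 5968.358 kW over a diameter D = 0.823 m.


Q^(2/5) = 32.385
0.235 * Q^(2/5) = 7.6104
1.02 * D = 0.83946
L = 6.7710 m

6.7710 m


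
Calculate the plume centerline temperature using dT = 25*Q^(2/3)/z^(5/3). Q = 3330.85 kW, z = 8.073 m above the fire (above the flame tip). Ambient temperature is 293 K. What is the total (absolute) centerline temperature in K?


Q^(2/3) = 223.03
z^(5/3) = 32.488
dT = 25 * 223.03 / 32.488 = 171.63 K
T = 293 + 171.63 = 464.63 K

464.63 K


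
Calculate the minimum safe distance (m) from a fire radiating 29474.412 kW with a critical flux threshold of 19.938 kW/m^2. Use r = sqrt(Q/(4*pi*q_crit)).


4*pi*q_crit = 250.55
Q/(4*pi*q_crit) = 117.64
r = sqrt(117.64) = 10.846 m

10.846 m


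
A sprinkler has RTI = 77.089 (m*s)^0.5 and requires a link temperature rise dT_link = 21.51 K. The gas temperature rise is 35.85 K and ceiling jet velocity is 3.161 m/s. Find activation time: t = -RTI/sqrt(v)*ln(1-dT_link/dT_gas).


dT_link/dT_gas = 0.6
ln(1 - 0.6) = -0.91629
t = -77.089 / sqrt(3.161) * -0.91629 = 39.730 s

39.730 s


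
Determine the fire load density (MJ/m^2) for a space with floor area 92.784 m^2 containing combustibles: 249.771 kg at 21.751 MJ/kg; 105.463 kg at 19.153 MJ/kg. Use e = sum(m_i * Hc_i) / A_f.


Total energy = 249.771*21.751 + 105.463*19.153
= 5432.769 + 2019.933
= 7452.702 MJ
e = 7452.702 / 92.784 = 80.323 MJ/m^2

80.323 MJ/m^2


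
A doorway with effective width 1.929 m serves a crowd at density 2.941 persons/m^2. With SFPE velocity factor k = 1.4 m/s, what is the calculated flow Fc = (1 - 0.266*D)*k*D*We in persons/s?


1 - 0.266*D = 1 - 0.266*2.941 = 0.21769
Fs = 0.21769 * 1.4 * 2.941 = 0.89633 persons/(s*m)
Fc = 0.89633 * 1.929 = 1.7290 persons/s

1.7290 persons/s


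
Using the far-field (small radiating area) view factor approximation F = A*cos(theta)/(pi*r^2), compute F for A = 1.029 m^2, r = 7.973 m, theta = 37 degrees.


cos(37 deg) = 0.79864
pi*r^2 = 199.71
F = 1.029 * 0.79864 / 199.71 = 0.0041150

0.0041150


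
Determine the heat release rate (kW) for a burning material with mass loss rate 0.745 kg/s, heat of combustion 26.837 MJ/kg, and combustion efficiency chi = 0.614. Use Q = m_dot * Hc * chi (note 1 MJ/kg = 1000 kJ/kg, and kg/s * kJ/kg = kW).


Hc = 26.837 MJ/kg = 26.837 * 1000 kJ/kg = 26837 kJ/kg
Q = 0.745 kg/s * 26837 kJ/kg * 0.614 = 12276 kW

12276 kW


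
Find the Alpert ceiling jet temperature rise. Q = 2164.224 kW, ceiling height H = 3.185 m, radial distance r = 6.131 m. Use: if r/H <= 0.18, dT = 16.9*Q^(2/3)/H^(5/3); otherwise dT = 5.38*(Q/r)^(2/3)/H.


r/H = 6.131 / 3.185 = 1.9250
r/H > 0.18, so dT = 5.38*(Q/r)^(2/3)/H
Q/r = 353.00
(Q/r)^(2/3) = 49.948
dT = 5.38 * 49.948 / 3.185 = 84.370 K

84.370 K


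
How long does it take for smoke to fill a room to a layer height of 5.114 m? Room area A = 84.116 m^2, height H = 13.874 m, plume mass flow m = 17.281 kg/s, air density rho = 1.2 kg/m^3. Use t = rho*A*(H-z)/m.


H - z = 8.76 m
t = 1.2 * 84.116 * 8.76 / 17.281 = 51.168 s

51.168 s


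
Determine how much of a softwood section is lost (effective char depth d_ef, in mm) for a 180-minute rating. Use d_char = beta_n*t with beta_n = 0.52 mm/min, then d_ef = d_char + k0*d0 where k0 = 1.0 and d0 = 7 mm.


d_char = 0.52 * 180 = 93.6 mm
d_ef = 93.6 + 1.0*7 = 100.6 mm

100.6 mm


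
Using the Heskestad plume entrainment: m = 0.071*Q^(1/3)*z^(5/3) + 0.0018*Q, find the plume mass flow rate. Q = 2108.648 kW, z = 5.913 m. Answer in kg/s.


Q^(1/3) = 12.823
z^(5/3) = 19.335
First term = 0.071 * 12.823 * 19.335 = 17.604
Second term = 0.0018 * 2108.648 = 3.7956
m = 21.399 kg/s

21.399 kg/s


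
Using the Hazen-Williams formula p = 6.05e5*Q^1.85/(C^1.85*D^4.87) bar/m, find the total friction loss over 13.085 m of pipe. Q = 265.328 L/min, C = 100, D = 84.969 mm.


Q^1.85 = 30479
C^1.85 = 5011.9
D^4.87 = 2.4860e+09
p/m = 0.0014800 bar/m
p_total = 0.0014800 * 13.085 = 0.019366 bar

0.019366 bar


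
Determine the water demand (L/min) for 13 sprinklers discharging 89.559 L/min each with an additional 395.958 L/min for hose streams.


Sprinkler demand = 13 * 89.559 = 1164.267 L/min
Total = 1164.267 + 395.958 = 1560.225 L/min

1560.225 L/min


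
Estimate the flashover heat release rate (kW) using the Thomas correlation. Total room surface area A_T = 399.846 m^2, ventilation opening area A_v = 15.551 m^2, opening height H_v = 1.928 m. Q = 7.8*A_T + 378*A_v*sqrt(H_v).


7.8*A_T = 3118.8
sqrt(H_v) = 1.3885
378*A_v*sqrt(H_v) = 8162.1
Q = 3118.8 + 8162.1 = 11281 kW

11281 kW


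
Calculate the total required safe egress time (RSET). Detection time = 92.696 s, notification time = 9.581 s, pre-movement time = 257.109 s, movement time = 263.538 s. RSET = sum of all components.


Total = 92.696 + 9.581 + 257.109 + 263.538 = 622.924 s

622.924 s


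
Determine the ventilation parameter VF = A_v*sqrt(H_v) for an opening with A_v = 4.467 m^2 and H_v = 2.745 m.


sqrt(H_v) = 1.6568
VF = 4.467 * 1.6568 = 7.4009 m^(5/2)

7.4009 m^(5/2)


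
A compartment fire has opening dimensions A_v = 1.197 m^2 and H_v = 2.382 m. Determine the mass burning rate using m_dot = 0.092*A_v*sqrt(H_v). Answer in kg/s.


sqrt(H_v) = 1.5434
m_dot = 0.092 * 1.197 * 1.5434 = 0.16996 kg/s

0.16996 kg/s


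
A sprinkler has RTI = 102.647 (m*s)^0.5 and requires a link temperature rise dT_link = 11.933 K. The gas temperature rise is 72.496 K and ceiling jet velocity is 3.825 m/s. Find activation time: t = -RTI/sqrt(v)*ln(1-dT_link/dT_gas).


dT_link/dT_gas = 0.16460
ln(1 - 0.16460) = -0.17985
t = -102.647 / sqrt(3.825) * -0.17985 = 9.4392 s

9.4392 s


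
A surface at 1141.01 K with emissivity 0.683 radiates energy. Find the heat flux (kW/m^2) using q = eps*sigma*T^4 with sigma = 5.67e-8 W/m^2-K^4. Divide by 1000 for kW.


T^4 = 1.6950e+12
q = 0.683 * 5.67e-8 * 1.6950e+12 / 1000 = 65.639 kW/m^2

65.639 kW/m^2


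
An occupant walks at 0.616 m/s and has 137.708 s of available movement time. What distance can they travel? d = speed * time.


d = 0.616 * 137.708 = 84.828 m

84.828 m


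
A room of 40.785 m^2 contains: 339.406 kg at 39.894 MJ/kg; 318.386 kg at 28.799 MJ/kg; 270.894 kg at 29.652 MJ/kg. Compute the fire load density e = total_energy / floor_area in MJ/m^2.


Total energy = 339.406*39.894 + 318.386*28.799 + 270.894*29.652
= 13540.26 + 9169.198 + 8032.549
= 30742.01 MJ
e = 30742.01 / 40.785 = 753.76 MJ/m^2

753.76 MJ/m^2


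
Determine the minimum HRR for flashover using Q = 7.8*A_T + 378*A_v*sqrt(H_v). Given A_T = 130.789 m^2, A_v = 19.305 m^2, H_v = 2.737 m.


7.8*A_T = 1020.2
sqrt(H_v) = 1.6544
378*A_v*sqrt(H_v) = 12073
Q = 1020.2 + 12073 = 13093 kW

13093 kW


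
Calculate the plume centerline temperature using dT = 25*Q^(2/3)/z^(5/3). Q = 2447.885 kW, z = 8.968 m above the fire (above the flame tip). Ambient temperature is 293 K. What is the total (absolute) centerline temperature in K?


Q^(2/3) = 181.63
z^(5/3) = 38.710
dT = 25 * 181.63 / 38.710 = 117.30 K
T = 293 + 117.30 = 410.30 K

410.30 K


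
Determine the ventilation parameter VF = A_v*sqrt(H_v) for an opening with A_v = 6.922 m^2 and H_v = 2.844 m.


sqrt(H_v) = 1.6864
VF = 6.922 * 1.6864 = 11.673 m^(5/2)

11.673 m^(5/2)


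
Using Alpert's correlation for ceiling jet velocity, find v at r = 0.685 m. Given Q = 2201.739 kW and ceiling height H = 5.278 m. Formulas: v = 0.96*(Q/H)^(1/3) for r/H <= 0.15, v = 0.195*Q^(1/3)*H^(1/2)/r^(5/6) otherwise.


r/H = 0.685 / 5.278 = 0.12978
r/H <= 0.15, so v = 0.96*(Q/H)^(1/3)
Q/H = 417.15
(Q/H)^(1/3) = 7.4719
v = 0.96 * 7.4719 = 7.1730 m/s

7.1730 m/s


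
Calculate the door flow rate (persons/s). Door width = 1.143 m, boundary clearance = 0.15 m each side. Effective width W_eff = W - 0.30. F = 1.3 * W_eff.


W_eff = 1.143 - 0.30 = 0.843 m
F = 1.3 * 0.843 = 1.0959 persons/s

1.0959 persons/s


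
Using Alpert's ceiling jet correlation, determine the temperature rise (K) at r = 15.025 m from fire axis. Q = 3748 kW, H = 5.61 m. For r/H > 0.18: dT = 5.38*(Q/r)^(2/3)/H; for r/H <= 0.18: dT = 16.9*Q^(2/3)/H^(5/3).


r/H = 15.025 / 5.61 = 2.6783
r/H > 0.18, so dT = 5.38*(Q/r)^(2/3)/H
Q/r = 249.45
(Q/r)^(2/3) = 39.627
dT = 5.38 * 39.627 / 5.61 = 38.002 K

38.002 K


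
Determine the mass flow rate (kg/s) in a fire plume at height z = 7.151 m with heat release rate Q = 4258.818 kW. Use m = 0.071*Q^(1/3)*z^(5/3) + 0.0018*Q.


Q^(1/3) = 16.209
z^(5/3) = 26.543
First term = 0.071 * 16.209 * 26.543 = 30.547
Second term = 0.0018 * 4258.818 = 7.6659
m = 38.213 kg/s

38.213 kg/s


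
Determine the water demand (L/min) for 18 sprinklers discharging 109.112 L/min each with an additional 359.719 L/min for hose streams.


Sprinkler demand = 18 * 109.112 = 1964.016 L/min
Total = 1964.016 + 359.719 = 2323.735 L/min

2323.735 L/min


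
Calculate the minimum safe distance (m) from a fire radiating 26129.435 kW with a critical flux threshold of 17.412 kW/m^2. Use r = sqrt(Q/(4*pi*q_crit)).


4*pi*q_crit = 218.81
Q/(4*pi*q_crit) = 119.42
r = sqrt(119.42) = 10.928 m

10.928 m


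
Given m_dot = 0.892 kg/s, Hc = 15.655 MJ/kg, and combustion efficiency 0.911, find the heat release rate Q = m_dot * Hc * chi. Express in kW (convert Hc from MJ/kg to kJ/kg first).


Hc = 15.655 MJ/kg = 15.655 * 1000 kJ/kg = 15655 kJ/kg
Q = 0.892 kg/s * 15655 kJ/kg * 0.911 = 12721 kW

12721 kW


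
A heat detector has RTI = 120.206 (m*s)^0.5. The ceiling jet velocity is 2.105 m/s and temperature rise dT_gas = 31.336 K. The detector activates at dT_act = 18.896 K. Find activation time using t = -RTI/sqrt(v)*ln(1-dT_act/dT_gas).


dT_act/dT_gas = 0.60301
ln(1 - 0.60301) = -0.92385
t = -120.206 / sqrt(2.105) * -0.92385 = 76.542 s

76.542 s


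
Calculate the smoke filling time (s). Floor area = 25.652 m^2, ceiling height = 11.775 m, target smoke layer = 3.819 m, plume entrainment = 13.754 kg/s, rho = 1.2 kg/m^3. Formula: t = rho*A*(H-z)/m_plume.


H - z = 7.956 m
t = 1.2 * 25.652 * 7.956 / 13.754 = 17.806 s

17.806 s


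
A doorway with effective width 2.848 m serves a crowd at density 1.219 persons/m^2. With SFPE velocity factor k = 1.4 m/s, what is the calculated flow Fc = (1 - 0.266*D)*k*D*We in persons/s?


1 - 0.266*D = 1 - 0.266*1.219 = 0.67575
Fs = 0.67575 * 1.4 * 1.219 = 1.1532 persons/(s*m)
Fc = 1.1532 * 2.848 = 3.2844 persons/s

3.2844 persons/s


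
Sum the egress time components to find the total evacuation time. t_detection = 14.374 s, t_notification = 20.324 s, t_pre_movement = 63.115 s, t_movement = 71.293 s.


Total = 14.374 + 20.324 + 63.115 + 71.293 = 169.106 s

169.106 s


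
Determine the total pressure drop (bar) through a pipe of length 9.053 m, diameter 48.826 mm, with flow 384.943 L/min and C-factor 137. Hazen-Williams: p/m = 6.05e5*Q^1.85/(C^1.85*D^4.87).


Q^1.85 = 60671
C^1.85 = 8972.9
D^4.87 = 1.6739e+08
p/m = 0.024439 bar/m
p_total = 0.024439 * 9.053 = 0.22124 bar

0.22124 bar


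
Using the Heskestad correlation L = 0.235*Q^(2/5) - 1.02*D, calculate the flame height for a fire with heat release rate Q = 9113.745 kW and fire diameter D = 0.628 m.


Q^(2/5) = 38.360
0.235 * Q^(2/5) = 9.0146
1.02 * D = 0.64056
L = 8.3740 m

8.3740 m


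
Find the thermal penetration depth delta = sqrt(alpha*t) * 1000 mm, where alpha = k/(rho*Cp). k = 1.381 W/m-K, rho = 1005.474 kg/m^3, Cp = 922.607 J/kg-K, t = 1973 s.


alpha = 1.381 / (1005.474 * 922.607) = 1.4887e-06 m^2/s
alpha * t = 0.0029372
delta = sqrt(0.0029372) * 1000 = 54.196 mm

54.196 mm


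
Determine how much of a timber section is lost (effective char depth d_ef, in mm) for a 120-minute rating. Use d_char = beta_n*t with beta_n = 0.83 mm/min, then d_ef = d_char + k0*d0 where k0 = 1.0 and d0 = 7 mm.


d_char = 0.83 * 120 = 99.6 mm
d_ef = 99.6 + 1.0*7 = 106.6 mm

106.6 mm


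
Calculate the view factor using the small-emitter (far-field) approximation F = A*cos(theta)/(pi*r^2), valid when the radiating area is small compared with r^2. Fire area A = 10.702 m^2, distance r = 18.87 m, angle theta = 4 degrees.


cos(4 deg) = 0.99756
pi*r^2 = 1118.6
F = 10.702 * 0.99756 / 1118.6 = 0.0095436

0.0095436


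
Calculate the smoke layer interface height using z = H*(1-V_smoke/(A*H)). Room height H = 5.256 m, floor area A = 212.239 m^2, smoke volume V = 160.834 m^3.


V/(A*H) = 0.14418
1 - 0.14418 = 0.85582
z = 5.256 * 0.85582 = 4.4982 m

4.4982 m


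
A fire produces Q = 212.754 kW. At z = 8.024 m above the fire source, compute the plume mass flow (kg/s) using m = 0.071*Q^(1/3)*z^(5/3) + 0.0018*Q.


Q^(1/3) = 5.9698
z^(5/3) = 32.160
First term = 0.071 * 5.9698 * 32.160 = 13.631
Second term = 0.0018 * 212.754 = 0.38296
m = 14.014 kg/s

14.014 kg/s


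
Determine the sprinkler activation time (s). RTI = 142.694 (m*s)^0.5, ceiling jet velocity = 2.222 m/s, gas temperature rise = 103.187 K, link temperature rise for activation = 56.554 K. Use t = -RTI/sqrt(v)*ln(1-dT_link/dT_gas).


dT_link/dT_gas = 0.54807
ln(1 - 0.54807) = -0.79423
t = -142.694 / sqrt(2.222) * -0.79423 = 76.030 s

76.030 s


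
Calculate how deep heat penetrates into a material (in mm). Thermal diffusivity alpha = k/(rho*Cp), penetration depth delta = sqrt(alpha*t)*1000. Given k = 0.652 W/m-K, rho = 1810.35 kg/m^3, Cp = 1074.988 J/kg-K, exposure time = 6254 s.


alpha = 0.652 / (1810.35 * 1074.988) = 3.3503e-07 m^2/s
alpha * t = 0.0020953
delta = sqrt(0.0020953) * 1000 = 45.774 mm

45.774 mm


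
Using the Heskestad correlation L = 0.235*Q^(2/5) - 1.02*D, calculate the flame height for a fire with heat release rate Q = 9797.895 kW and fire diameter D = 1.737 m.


Q^(2/5) = 39.487
0.235 * Q^(2/5) = 9.2794
1.02 * D = 1.7717
L = 7.5077 m

7.5077 m


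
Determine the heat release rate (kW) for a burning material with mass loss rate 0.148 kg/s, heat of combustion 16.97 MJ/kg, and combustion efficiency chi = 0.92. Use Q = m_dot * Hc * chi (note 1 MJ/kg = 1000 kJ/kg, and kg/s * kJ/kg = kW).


Hc = 16.97 MJ/kg = 16.97 * 1000 kJ/kg = 16970 kJ/kg
Q = 0.148 kg/s * 16970 kJ/kg * 0.92 = 2310.6 kW

2310.6 kW


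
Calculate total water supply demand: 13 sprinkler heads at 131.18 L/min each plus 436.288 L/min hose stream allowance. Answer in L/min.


Sprinkler demand = 13 * 131.18 = 1705.34 L/min
Total = 1705.34 + 436.288 = 2141.628 L/min

2141.628 L/min


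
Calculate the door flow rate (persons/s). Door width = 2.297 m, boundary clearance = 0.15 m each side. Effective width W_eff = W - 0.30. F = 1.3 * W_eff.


W_eff = 2.297 - 0.30 = 1.997 m
F = 1.3 * 1.997 = 2.5961 persons/s

2.5961 persons/s


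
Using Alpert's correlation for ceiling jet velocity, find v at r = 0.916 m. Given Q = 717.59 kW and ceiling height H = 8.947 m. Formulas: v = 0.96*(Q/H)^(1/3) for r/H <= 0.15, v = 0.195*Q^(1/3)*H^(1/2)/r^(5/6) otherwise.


r/H = 0.916 / 8.947 = 0.10238
r/H <= 0.15, so v = 0.96*(Q/H)^(1/3)
Q/H = 80.205
(Q/H)^(1/3) = 4.3125
v = 0.96 * 4.3125 = 4.1400 m/s

4.1400 m/s


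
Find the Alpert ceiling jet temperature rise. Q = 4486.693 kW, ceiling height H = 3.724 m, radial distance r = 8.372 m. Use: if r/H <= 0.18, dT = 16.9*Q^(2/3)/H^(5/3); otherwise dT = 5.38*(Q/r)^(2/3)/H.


r/H = 8.372 / 3.724 = 2.2481
r/H > 0.18, so dT = 5.38*(Q/r)^(2/3)/H
Q/r = 535.92
(Q/r)^(2/3) = 65.978
dT = 5.38 * 65.978 / 3.724 = 95.317 K

95.317 K


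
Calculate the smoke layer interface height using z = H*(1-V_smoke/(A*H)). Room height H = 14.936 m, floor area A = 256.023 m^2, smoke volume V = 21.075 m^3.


V/(A*H) = 0.0055113
1 - 0.0055113 = 0.99449
z = 14.936 * 0.99449 = 14.854 m

14.854 m


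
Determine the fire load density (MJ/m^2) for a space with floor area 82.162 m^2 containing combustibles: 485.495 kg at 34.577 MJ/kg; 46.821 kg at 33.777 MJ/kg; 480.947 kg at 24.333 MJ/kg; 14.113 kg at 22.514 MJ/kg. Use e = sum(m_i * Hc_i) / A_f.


Total energy = 485.495*34.577 + 46.821*33.777 + 480.947*24.333 + 14.113*22.514
= 16786.96 + 1581.473 + 11702.88 + 317.7401
= 30389.06 MJ
e = 30389.06 / 82.162 = 369.87 MJ/m^2

369.87 MJ/m^2


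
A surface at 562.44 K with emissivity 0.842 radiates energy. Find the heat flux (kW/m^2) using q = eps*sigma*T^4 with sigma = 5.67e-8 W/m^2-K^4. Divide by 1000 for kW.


T^4 = 1.0007e+11
q = 0.842 * 5.67e-8 * 1.0007e+11 / 1000 = 4.7775 kW/m^2

4.7775 kW/m^2


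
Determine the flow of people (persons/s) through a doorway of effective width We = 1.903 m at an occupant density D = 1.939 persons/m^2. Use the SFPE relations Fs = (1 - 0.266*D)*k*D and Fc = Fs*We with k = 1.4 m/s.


1 - 0.266*D = 1 - 0.266*1.939 = 0.48423
Fs = 0.48423 * 1.4 * 1.939 = 1.3145 persons/(s*m)
Fc = 1.3145 * 1.903 = 2.5015 persons/s

2.5015 persons/s


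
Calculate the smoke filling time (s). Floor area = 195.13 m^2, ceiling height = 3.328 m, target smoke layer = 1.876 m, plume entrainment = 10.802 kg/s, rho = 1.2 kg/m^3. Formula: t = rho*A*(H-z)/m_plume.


H - z = 1.452 m
t = 1.2 * 195.13 * 1.452 / 10.802 = 31.475 s

31.475 s


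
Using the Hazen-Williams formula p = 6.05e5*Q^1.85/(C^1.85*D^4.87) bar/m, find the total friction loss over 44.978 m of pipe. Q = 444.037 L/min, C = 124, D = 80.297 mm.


Q^1.85 = 79018
C^1.85 = 7461.6
D^4.87 = 1.8875e+09
p/m = 0.0033944 bar/m
p_total = 0.0033944 * 44.978 = 0.15267 bar

0.15267 bar


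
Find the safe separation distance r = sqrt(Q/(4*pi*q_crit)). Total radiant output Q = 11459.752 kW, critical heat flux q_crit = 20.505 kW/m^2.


4*pi*q_crit = 257.67
Q/(4*pi*q_crit) = 44.474
r = sqrt(44.474) = 6.6689 m

6.6689 m


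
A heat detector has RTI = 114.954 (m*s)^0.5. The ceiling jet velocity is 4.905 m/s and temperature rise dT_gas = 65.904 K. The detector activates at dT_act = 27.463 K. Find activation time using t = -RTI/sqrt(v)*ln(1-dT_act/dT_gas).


dT_act/dT_gas = 0.41671
ln(1 - 0.41671) = -0.53907
t = -114.954 / sqrt(4.905) * -0.53907 = 27.980 s

27.980 s


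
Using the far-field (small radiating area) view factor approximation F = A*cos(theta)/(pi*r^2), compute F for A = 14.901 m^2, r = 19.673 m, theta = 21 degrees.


cos(21 deg) = 0.93358
pi*r^2 = 1215.9
F = 14.901 * 0.93358 / 1215.9 = 0.011441

0.011441


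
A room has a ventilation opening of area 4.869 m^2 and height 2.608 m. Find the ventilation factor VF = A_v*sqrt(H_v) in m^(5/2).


sqrt(H_v) = 1.6149
VF = 4.869 * 1.6149 = 7.8631 m^(5/2)

7.8631 m^(5/2)


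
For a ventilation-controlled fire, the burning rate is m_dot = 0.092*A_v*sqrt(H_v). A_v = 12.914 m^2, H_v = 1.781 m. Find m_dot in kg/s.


sqrt(H_v) = 1.3345
m_dot = 0.092 * 12.914 * 1.3345 = 1.5856 kg/s

1.5856 kg/s


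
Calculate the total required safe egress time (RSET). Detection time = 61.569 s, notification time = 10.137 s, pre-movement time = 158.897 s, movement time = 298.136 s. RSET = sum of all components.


Total = 61.569 + 10.137 + 158.897 + 298.136 = 528.739 s

528.739 s


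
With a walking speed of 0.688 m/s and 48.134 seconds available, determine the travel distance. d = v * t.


d = 0.688 * 48.134 = 33.116 m

33.116 m


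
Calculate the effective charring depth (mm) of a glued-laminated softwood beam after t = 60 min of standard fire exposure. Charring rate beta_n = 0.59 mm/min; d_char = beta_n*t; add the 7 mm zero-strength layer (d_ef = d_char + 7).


d_char = 0.59 * 60 = 35.4 mm
d_ef = 35.4 + 1.0*7 = 42.4 mm

42.4 mm


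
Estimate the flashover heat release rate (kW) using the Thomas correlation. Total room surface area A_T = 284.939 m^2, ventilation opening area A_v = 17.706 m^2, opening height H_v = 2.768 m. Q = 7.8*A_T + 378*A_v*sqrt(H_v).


7.8*A_T = 2222.5
sqrt(H_v) = 1.6637
378*A_v*sqrt(H_v) = 11135
Q = 2222.5 + 11135 = 13358 kW

13358 kW


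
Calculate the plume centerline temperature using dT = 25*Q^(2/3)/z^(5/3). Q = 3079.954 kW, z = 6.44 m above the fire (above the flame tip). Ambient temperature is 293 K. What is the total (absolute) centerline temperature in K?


Q^(2/3) = 211.69
z^(5/3) = 22.292
dT = 25 * 211.69 / 22.292 = 237.41 K
T = 293 + 237.41 = 530.41 K

530.41 K


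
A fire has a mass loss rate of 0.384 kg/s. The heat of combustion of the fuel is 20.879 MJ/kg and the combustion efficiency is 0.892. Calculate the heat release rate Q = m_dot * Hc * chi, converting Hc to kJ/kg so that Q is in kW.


Hc = 20.879 MJ/kg = 20.879 * 1000 kJ/kg = 20879 kJ/kg
Q = 0.384 kg/s * 20879 kJ/kg * 0.892 = 7151.6 kW

7151.6 kW


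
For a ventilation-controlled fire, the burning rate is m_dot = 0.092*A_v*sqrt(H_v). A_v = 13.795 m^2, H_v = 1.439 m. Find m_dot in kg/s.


sqrt(H_v) = 1.1996
m_dot = 0.092 * 13.795 * 1.1996 = 1.5224 kg/s

1.5224 kg/s


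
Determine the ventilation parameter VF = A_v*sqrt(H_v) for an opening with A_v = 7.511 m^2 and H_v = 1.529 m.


sqrt(H_v) = 1.2365
VF = 7.511 * 1.2365 = 9.2876 m^(5/2)

9.2876 m^(5/2)


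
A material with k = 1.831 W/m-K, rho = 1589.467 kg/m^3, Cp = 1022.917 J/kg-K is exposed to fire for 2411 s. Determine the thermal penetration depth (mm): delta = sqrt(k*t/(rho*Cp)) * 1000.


alpha = 1.831 / (1589.467 * 1022.917) = 1.1262e-06 m^2/s
alpha * t = 0.0027151
delta = sqrt(0.0027151) * 1000 = 52.107 mm

52.107 mm


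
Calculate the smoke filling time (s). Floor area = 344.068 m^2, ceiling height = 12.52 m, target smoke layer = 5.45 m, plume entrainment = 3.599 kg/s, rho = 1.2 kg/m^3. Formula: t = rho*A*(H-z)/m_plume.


H - z = 7.07 m
t = 1.2 * 344.068 * 7.07 / 3.599 = 811.08 s

811.08 s


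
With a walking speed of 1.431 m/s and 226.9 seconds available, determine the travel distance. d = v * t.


d = 1.431 * 226.9 = 324.69 m

324.69 m


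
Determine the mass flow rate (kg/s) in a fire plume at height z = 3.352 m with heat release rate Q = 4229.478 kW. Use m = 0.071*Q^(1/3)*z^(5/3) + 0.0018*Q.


Q^(1/3) = 16.172
z^(5/3) = 7.5077
First term = 0.071 * 16.172 * 7.5077 = 8.6204
Second term = 0.0018 * 4229.478 = 7.6131
m = 16.233 kg/s

16.233 kg/s


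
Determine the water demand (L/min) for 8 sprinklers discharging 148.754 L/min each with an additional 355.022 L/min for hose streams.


Sprinkler demand = 8 * 148.754 = 1190.032 L/min
Total = 1190.032 + 355.022 = 1545.054 L/min

1545.054 L/min


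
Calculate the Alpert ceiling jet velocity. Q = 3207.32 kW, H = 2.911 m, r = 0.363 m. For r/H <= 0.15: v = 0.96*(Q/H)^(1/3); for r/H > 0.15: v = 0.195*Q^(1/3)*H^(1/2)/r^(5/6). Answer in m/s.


r/H = 0.363 / 2.911 = 0.12470
r/H <= 0.15, so v = 0.96*(Q/H)^(1/3)
Q/H = 1101.8
(Q/H)^(1/3) = 10.328
v = 0.96 * 10.328 = 9.9153 m/s

9.9153 m/s


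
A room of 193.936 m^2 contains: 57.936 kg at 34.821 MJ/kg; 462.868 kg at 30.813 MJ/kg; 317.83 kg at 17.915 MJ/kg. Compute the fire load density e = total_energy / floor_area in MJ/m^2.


Total energy = 57.936*34.821 + 462.868*30.813 + 317.83*17.915
= 2017.389 + 14262.35 + 5693.924
= 21973.67 MJ
e = 21973.67 / 193.936 = 113.30 MJ/m^2

113.30 MJ/m^2


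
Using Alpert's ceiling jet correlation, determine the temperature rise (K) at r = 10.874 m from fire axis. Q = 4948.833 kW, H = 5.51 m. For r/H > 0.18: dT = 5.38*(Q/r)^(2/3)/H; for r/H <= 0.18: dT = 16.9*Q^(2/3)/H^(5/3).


r/H = 10.874 / 5.51 = 1.9735
r/H > 0.18, so dT = 5.38*(Q/r)^(2/3)/H
Q/r = 455.11
(Q/r)^(2/3) = 59.166
dT = 5.38 * 59.166 / 5.51 = 57.771 K

57.771 K


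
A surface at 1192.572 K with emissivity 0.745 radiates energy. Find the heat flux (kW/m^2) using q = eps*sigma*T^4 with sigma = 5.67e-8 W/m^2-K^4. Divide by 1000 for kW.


T^4 = 2.0227e+12
q = 0.745 * 5.67e-8 * 2.0227e+12 / 1000 = 85.443 kW/m^2

85.443 kW/m^2


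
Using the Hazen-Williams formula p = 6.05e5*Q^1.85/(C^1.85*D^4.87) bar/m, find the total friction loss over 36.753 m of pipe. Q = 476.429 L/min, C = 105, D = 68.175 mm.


Q^1.85 = 90011
C^1.85 = 5485.3
D^4.87 = 8.5066e+08
p/m = 0.011671 bar/m
p_total = 0.011671 * 36.753 = 0.42893 bar

0.42893 bar


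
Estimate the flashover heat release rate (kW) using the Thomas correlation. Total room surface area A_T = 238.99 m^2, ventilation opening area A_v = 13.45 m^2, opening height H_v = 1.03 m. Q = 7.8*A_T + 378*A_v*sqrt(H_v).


7.8*A_T = 1864.122
sqrt(H_v) = 1.0149
378*A_v*sqrt(H_v) = 5159.8
Q = 1864.122 + 5159.8 = 7023.9 kW

7023.9 kW


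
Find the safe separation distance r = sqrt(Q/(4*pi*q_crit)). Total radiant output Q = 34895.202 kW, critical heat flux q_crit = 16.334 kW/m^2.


4*pi*q_crit = 205.26
Q/(4*pi*q_crit) = 170.01
r = sqrt(170.01) = 13.039 m

13.039 m


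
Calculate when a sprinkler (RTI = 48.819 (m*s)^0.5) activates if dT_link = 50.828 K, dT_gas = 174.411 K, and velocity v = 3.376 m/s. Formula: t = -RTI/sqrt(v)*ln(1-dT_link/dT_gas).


dT_link/dT_gas = 0.29143
ln(1 - 0.29143) = -0.34450
t = -48.819 / sqrt(3.376) * -0.34450 = 9.1533 s

9.1533 s


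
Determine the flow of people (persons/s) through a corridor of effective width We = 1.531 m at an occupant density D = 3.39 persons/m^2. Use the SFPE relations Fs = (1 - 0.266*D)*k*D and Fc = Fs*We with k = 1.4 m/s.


1 - 0.266*D = 1 - 0.266*3.39 = 0.098260
Fs = 0.098260 * 1.4 * 3.39 = 0.46634 persons/(s*m)
Fc = 0.46634 * 1.531 = 0.71397 persons/s

0.71397 persons/s


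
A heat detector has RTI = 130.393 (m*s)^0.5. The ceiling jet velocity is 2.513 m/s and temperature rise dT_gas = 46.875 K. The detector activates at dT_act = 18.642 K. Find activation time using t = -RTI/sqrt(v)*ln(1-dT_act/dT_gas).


dT_act/dT_gas = 0.39770
ln(1 - 0.39770) = -0.50699
t = -130.393 / sqrt(2.513) * -0.50699 = 41.702 s

41.702 s


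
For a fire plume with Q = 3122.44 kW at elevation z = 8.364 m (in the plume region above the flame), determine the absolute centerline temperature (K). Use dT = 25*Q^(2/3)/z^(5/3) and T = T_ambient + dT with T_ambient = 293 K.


Q^(2/3) = 213.63
z^(5/3) = 34.463
dT = 25 * 213.63 / 34.463 = 154.97 K
T = 293 + 154.97 = 447.97 K

447.97 K


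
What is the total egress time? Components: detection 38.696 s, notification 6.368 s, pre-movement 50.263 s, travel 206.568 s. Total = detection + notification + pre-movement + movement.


Total = 38.696 + 6.368 + 50.263 + 206.568 = 301.895 s

301.895 s


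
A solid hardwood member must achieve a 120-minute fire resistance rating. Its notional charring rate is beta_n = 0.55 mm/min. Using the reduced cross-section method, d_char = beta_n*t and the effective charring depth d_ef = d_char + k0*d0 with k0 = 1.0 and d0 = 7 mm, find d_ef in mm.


d_char = 0.55 * 120 = 66 mm
d_ef = 66 + 1.0*7 = 73 mm

73 mm


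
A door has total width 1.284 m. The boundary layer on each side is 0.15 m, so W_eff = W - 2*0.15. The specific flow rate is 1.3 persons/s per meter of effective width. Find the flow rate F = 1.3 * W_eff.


W_eff = 1.284 - 0.30 = 0.984 m
F = 1.3 * 0.984 = 1.2792 persons/s

1.2792 persons/s


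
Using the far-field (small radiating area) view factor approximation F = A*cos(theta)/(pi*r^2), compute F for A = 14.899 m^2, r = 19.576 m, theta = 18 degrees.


cos(18 deg) = 0.95106
pi*r^2 = 1203.9
F = 14.899 * 0.95106 / 1203.9 = 0.011770

0.011770


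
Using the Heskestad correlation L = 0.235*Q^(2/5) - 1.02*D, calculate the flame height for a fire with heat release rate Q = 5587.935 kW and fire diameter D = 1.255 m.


Q^(2/5) = 31.543
0.235 * Q^(2/5) = 7.4126
1.02 * D = 1.2801
L = 6.1325 m

6.1325 m


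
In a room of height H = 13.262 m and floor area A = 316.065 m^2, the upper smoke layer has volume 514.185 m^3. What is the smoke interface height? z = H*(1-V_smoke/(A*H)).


V/(A*H) = 0.12267
1 - 0.12267 = 0.87733
z = 13.262 * 0.87733 = 11.635 m

11.635 m


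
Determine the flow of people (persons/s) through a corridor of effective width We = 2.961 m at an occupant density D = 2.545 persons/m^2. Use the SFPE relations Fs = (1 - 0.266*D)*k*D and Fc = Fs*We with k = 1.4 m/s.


1 - 0.266*D = 1 - 0.266*2.545 = 0.32303
Fs = 0.32303 * 1.4 * 2.545 = 1.1510 persons/(s*m)
Fc = 1.1510 * 2.961 = 3.4080 persons/s

3.4080 persons/s


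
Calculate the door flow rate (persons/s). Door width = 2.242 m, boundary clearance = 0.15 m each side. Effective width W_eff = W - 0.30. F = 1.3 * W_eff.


W_eff = 2.242 - 0.30 = 1.942 m
F = 1.3 * 1.942 = 2.5246 persons/s

2.5246 persons/s


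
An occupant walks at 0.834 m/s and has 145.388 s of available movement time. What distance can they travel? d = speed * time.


d = 0.834 * 145.388 = 121.25 m

121.25 m


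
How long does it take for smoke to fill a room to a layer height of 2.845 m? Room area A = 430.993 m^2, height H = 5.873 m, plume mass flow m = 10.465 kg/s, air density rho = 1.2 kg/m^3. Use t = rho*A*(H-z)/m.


H - z = 3.028 m
t = 1.2 * 430.993 * 3.028 / 10.465 = 149.65 s

149.65 s


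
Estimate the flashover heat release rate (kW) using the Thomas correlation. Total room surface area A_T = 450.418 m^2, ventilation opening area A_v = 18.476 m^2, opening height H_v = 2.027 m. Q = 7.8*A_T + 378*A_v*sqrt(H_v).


7.8*A_T = 3513.3
sqrt(H_v) = 1.4237
378*A_v*sqrt(H_v) = 9943.2
Q = 3513.3 + 9943.2 = 13456 kW

13456 kW


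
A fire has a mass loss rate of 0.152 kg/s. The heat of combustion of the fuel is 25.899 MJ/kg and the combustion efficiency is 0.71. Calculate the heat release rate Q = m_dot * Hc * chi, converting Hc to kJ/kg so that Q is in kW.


Hc = 25.899 MJ/kg = 25.899 * 1000 kJ/kg = 25899 kJ/kg
Q = 0.152 kg/s * 25899 kJ/kg * 0.71 = 2795.0 kW

2795.0 kW


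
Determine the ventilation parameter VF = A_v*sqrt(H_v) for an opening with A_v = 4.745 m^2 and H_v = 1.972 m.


sqrt(H_v) = 1.4043
VF = 4.745 * 1.4043 = 6.6633 m^(5/2)

6.6633 m^(5/2)


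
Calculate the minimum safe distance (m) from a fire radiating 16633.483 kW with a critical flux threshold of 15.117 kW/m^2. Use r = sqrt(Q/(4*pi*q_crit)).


4*pi*q_crit = 189.97
Q/(4*pi*q_crit) = 87.560
r = sqrt(87.560) = 9.3574 m

9.3574 m


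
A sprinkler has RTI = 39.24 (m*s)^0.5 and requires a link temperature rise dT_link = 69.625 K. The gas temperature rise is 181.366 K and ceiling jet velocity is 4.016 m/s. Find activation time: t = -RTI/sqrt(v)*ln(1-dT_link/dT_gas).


dT_link/dT_gas = 0.38389
ln(1 - 0.38389) = -0.48433
t = -39.24 / sqrt(4.016) * -0.48433 = 9.4837 s

9.4837 s


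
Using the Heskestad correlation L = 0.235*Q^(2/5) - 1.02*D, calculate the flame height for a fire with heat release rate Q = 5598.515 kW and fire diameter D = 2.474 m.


Q^(2/5) = 31.567
0.235 * Q^(2/5) = 7.4182
1.02 * D = 2.5235
L = 4.8947 m

4.8947 m


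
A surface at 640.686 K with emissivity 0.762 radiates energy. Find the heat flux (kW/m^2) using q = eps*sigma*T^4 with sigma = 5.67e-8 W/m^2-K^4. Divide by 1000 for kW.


T^4 = 1.6849e+11
q = 0.762 * 5.67e-8 * 1.6849e+11 / 1000 = 7.2798 kW/m^2

7.2798 kW/m^2


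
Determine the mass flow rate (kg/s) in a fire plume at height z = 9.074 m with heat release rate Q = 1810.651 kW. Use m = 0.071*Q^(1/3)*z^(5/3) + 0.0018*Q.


Q^(1/3) = 12.188
z^(5/3) = 39.476
First term = 0.071 * 12.188 * 39.476 = 34.161
Second term = 0.0018 * 1810.651 = 3.2592
m = 37.420 kg/s

37.420 kg/s


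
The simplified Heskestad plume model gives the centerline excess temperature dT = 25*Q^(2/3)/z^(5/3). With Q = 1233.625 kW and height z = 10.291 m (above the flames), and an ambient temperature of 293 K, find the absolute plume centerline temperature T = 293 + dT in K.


Q^(2/3) = 115.02
z^(5/3) = 48.689
dT = 25 * 115.02 / 48.689 = 59.061 K
T = 293 + 59.061 = 352.06 K

352.06 K


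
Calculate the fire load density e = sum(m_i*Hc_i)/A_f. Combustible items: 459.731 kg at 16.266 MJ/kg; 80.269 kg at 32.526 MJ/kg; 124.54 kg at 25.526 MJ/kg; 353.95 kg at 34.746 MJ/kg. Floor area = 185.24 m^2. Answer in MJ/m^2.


Total energy = 459.731*16.266 + 80.269*32.526 + 124.54*25.526 + 353.95*34.746
= 7477.984 + 2610.829 + 3179.008 + 12298.35
= 25566.17 MJ
e = 25566.17 / 185.24 = 138.02 MJ/m^2

138.02 MJ/m^2


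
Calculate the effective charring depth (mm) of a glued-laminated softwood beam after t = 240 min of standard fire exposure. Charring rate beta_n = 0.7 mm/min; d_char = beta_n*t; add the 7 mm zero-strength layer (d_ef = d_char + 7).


d_char = 0.7 * 240 = 168 mm
d_ef = 168 + 1.0*7 = 175 mm

175 mm


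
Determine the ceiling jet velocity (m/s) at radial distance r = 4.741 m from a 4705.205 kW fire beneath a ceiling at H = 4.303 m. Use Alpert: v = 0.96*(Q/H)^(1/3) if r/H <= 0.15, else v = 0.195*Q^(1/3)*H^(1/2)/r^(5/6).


r/H = 4.741 / 4.303 = 1.1018
r/H > 0.15, so v = 0.195*Q^(1/3)*H^(1/2)/r^(5/6)
Q^(1/3) = 16.757
H^(1/2) = 2.0744
r^(5/6) = 3.6578
v = 0.195 * 16.757 * 2.0744 / 3.6578 = 1.8531 m/s

1.8531 m/s
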